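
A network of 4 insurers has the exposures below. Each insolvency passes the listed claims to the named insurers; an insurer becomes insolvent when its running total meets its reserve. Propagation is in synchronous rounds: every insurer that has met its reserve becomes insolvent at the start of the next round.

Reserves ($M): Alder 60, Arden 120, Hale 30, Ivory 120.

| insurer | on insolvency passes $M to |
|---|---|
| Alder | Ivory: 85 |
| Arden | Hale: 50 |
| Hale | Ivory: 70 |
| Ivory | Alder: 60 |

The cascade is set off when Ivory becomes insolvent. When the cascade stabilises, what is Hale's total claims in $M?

Round 1 — Ivory becomes insolvent (initial).
  Alder: +60 → 60 ≥ 60
Round 2 — Alder becomes insolvent.
No further insolvencies.

0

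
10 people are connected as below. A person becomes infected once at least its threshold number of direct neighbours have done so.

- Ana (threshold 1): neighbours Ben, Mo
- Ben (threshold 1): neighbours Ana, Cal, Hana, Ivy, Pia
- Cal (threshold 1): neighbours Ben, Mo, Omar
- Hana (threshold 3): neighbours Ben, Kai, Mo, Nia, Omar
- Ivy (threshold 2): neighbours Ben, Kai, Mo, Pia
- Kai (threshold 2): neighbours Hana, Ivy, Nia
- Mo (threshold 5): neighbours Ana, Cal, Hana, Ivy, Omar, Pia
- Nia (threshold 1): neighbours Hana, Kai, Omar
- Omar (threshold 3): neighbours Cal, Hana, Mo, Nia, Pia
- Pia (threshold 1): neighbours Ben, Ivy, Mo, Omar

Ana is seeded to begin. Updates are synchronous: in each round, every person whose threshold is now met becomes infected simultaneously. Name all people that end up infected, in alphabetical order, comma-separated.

Ana, Ben, Cal, Ivy, Pia

Round 1 — Ana becomes infected (initial).
Round 2 — checking thresholds:
  Ben: 1 of 5 neighbours ≥ 1, becomes infected.
  Mo: 1 of 6 neighbours < 5, not yet.
Round 3 — checking thresholds:
  Cal: 1 of 3 neighbours ≥ 1, becomes infected.
  Hana: 1 of 5 neighbours < 3, not yet.
  Ivy: 1 of 4 neighbours < 2, not yet.
  Mo: 1 of 6 neighbours < 5, not yet.
  Pia: 1 of 4 neighbours ≥ 1, becomes infected.
Round 4 — checking thresholds:
  Hana: 1 of 5 neighbours < 3, not yet.
  Ivy: 2 of 4 neighbours ≥ 2, becomes infected.
  Mo: 3 of 6 neighbours < 5, not yet.
  Omar: 2 of 5 neighbours < 3, not yet.
Round 5 — no new infections; cascade stops.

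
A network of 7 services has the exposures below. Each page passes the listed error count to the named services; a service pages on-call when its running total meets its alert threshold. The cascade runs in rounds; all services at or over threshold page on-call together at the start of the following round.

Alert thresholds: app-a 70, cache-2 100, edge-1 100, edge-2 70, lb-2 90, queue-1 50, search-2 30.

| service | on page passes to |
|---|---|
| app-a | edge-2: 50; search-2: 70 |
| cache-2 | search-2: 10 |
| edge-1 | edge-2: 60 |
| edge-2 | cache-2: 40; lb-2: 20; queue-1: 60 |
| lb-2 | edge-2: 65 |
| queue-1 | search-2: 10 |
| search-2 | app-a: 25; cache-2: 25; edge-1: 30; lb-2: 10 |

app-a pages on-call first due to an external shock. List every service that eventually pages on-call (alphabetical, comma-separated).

app-a, search-2

Round 1 — app-a pages on-call (initial).
  edge-2: +50 → 50 < 70
  search-2: +70 → 70 ≥ 30
Round 2 — search-2 pages on-call.
  cache-2: +25 → 25 < 100
  edge-1: +30 → 30 < 100
  lb-2: +10 → 10 < 90
No further pages.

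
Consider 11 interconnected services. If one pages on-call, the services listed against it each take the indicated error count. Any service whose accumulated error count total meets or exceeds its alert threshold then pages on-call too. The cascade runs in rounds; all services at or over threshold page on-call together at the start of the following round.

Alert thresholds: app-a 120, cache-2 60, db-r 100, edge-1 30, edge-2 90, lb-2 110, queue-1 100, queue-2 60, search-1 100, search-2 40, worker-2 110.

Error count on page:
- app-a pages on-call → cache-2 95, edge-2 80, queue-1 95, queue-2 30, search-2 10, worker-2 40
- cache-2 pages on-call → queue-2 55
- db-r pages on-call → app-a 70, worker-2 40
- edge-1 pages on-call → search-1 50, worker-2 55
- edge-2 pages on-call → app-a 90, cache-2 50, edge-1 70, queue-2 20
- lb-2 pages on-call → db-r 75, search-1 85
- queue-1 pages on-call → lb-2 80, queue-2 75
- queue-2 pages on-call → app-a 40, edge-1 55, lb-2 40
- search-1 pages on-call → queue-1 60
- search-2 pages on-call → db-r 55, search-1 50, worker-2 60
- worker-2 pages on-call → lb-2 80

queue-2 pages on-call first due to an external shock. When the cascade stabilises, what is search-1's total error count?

Round 1 — queue-2 pages on-call (initial).
  app-a: +40 → 40 < 120
  edge-1: +55 → 55 ≥ 30
  lb-2: +40 → 40 < 110
Round 2 — edge-1 pages on-call.
  search-1: +50 → 50 < 100
  worker-2: +55 → 55 < 110
No further pages.

50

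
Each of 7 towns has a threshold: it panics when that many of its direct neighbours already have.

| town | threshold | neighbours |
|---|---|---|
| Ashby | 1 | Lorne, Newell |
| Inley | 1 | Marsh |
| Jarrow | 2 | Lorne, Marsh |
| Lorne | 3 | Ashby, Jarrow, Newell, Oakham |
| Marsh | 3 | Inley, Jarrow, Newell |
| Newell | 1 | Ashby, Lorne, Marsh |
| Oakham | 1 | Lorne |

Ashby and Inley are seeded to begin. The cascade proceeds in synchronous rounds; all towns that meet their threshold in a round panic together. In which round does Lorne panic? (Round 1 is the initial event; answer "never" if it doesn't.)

Round 1 — Ashby, Inley panic (initial).
Round 2 — checking thresholds:
  Lorne: 1 of 4 neighbours < 3, holds.
  Marsh: 1 of 3 neighbours < 3, holds.
  Newell: 1 of 3 neighbours ≥ 1, panics.
Round 3 — no new panics; cascade stops.

never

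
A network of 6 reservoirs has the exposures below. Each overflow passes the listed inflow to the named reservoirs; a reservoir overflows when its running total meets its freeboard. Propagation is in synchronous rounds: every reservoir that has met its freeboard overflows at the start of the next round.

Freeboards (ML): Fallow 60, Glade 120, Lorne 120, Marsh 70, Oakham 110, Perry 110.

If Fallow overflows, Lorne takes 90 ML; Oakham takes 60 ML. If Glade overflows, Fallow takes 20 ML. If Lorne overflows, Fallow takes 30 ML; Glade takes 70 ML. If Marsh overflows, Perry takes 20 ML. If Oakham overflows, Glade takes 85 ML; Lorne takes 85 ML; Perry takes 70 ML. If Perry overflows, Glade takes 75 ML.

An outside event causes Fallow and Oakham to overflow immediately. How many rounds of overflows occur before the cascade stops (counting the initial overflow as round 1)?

Round 1 — Fallow, Oakham overflow (initial).
  Glade: +85 → 85 < 120
  Lorne: +90+85 → 175 ≥ 120
  Perry: +70 → 70 < 110
Round 2 — Lorne overflows.
  Glade: +70 → 155 ≥ 120
Round 3 — Glade overflows.
No further overflows.

3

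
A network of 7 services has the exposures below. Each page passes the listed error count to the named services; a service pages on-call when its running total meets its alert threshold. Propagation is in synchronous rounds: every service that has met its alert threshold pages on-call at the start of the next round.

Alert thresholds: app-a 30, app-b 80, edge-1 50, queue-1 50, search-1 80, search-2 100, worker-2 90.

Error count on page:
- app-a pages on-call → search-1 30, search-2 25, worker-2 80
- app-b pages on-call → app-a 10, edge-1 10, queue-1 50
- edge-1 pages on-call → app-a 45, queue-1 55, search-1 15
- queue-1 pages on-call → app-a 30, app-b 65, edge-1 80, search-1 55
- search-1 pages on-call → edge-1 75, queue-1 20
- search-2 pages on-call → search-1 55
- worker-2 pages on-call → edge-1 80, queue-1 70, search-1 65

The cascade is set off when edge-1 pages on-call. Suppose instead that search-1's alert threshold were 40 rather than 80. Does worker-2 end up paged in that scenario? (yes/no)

With search-1's alert threshold at 40:
Round 1 — edge-1 pages on-call (initial).
  app-a: +45 → 45 ≥ 30
  queue-1: +55 → 55 ≥ 50
  search-1: +15 → 15 < 40
Round 2 — app-a, queue-1 page on-call.
  app-b: +65 → 65 < 80
  search-1: +30+55 → 100 ≥ 40
  search-2: +25 → 25 < 100
  worker-2: +80 → 80 < 90
Round 3 — search-1 pages on-call.
No further pages.

no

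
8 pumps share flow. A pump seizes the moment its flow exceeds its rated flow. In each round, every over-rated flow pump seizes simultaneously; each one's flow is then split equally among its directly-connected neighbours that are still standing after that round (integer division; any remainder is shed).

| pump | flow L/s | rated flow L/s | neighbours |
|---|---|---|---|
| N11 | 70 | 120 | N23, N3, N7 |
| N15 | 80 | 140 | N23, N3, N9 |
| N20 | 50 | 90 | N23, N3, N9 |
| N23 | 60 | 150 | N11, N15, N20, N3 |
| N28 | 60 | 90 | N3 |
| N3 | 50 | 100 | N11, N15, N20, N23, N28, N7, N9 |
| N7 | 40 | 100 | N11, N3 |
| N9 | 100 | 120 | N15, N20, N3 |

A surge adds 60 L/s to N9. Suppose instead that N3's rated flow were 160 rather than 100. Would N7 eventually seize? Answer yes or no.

With N3's rated flow at 160:
Round 1 — N9 at 160 > 120. N9 seizes.
  N9 sheds 160 L/s to N15, N20, N3: 53 each (1 lost).
    N15: 80+53 = 133 ≤ 140
    N20: 50+53 = 103 > 90
    N3: 50+53 = 103 ≤ 160
Round 2 — N20 seizes.
  N20 sheds 103 L/s to N23, N3: 51 each (1 lost).
    N23: 60+51 = 111 ≤ 150
    N3: 103+51 = 154 ≤ 160
No further seizures.

no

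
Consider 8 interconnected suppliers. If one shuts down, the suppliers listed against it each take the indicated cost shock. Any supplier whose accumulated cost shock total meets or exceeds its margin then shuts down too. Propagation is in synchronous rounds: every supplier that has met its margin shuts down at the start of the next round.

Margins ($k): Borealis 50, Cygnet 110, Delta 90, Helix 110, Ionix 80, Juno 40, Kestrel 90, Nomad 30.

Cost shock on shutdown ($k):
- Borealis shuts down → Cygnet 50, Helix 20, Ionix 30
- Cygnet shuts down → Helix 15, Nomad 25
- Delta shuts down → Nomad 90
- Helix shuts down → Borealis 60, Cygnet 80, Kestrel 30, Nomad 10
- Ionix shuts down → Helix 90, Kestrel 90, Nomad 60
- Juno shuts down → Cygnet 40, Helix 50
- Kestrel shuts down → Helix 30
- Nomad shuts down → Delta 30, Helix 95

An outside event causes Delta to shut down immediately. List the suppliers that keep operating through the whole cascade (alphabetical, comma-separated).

Borealis, Cygnet, Helix, Ionix, Juno, Kestrel

Round 1 — Delta shuts down (initial).
  Nomad: +90 → 90 ≥ 30
Round 2 — Nomad shuts down.
  Helix: +95 → 95 < 110
No further shutdowns.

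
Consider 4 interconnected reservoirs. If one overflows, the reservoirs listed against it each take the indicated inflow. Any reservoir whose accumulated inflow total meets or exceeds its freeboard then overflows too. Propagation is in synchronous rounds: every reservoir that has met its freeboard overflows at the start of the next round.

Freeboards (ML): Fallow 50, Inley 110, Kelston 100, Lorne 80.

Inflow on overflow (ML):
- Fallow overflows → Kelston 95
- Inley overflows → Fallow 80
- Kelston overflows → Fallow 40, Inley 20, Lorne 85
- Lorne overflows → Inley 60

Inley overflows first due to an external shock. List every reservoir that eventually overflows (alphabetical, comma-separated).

Fallow, Inley

Round 1 — Inley overflows (initial).
  Fallow: +80 → 80 ≥ 50
Round 2 — Fallow overflows.
  Kelston: +95 → 95 < 100
No further overflows.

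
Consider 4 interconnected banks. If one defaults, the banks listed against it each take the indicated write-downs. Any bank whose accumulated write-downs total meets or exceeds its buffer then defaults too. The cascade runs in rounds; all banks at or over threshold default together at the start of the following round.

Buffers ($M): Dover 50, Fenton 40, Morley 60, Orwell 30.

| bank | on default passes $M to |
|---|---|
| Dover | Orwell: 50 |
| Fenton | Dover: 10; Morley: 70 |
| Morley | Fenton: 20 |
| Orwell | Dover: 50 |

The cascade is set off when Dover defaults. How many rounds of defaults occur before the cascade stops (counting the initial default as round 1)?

Round 1 — Dover defaults (initial).
  Orwell: +50 → 50 ≥ 30
Round 2 — Orwell defaults.
No further defaults.

2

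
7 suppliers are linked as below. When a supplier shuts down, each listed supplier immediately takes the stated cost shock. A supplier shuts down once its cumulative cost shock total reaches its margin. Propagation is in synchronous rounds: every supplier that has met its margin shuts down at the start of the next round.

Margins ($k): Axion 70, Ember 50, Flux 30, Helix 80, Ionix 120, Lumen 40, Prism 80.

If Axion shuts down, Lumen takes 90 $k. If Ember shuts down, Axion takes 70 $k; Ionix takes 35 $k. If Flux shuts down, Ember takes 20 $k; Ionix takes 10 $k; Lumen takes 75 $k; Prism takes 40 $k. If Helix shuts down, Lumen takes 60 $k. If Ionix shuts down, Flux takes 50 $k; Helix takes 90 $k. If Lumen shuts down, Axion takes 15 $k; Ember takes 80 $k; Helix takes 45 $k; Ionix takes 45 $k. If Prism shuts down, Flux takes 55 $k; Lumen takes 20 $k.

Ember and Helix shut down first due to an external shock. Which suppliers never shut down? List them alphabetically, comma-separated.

Round 1 — Ember, Helix shut down (initial).
  Axion: +70 → 70 ≥ 70
  Ionix: +35 → 35 < 120
  Lumen: +60 → 60 ≥ 40
Round 2 — Axion, Lumen shut down.
  Ionix: +45 → 80 < 120
No further shutdowns.

Flux, Ionix, Prism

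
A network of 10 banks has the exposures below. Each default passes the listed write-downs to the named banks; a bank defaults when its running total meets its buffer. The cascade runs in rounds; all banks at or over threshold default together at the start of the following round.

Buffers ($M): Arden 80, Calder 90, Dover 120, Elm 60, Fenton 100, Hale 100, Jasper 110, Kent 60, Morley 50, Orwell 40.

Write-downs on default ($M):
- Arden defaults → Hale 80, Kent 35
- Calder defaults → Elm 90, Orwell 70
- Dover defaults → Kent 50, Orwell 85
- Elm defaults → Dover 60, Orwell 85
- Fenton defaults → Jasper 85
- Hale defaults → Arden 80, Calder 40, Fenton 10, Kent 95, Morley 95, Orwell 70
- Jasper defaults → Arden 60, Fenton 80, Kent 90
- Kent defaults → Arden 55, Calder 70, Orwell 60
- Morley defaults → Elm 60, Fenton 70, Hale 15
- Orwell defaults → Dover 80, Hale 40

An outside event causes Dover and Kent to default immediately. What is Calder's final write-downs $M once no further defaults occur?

Round 1 — Dover, Kent default (initial).
  Arden: +55 → 55 < 80
  Calder: +70 → 70 < 90
  Orwell: +85+60 → 145 ≥ 40
Round 2 — Orwell defaults.
  Hale: +40 → 40 < 100
No further defaults.

70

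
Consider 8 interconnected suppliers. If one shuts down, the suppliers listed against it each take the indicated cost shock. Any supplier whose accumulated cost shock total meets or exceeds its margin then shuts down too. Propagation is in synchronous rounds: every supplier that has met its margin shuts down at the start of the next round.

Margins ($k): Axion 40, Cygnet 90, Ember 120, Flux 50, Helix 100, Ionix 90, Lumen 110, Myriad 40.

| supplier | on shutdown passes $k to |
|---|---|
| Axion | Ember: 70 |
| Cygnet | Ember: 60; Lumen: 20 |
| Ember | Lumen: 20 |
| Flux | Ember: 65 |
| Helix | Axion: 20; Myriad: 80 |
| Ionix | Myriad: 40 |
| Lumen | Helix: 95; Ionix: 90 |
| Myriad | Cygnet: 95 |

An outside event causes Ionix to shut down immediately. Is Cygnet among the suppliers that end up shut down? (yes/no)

Round 1 — Ionix shuts down (initial).
  Myriad: +40 → 40 ≥ 40
Round 2 — Myriad shuts down.
  Cygnet: +95 → 95 ≥ 90
Round 3 — Cygnet shuts down.
  Ember: +60 → 60 < 120
  Lumen: +20 → 20 < 110
No further shutdowns.

yes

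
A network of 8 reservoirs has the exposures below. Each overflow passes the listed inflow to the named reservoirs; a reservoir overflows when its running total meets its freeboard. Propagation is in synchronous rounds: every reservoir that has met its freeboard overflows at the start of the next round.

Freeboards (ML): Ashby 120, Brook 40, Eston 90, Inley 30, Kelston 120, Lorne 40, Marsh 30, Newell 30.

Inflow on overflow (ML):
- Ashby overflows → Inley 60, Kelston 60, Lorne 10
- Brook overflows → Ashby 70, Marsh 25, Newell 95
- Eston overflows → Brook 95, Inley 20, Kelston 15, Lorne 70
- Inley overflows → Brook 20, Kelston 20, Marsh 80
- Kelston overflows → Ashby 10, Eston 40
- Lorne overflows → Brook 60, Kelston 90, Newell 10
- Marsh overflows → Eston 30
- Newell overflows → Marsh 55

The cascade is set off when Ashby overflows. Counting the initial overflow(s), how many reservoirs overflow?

Round 1 — Ashby overflows (initial).
  Inley: +60 → 60 ≥ 30
  Kelston: +60 → 60 < 120
  Lorne: +10 → 10 < 40
Round 2 — Inley overflows.
  Brook: +20 → 20 < 40
  Kelston: +20 → 80 < 120
  Marsh: +80 → 80 ≥ 30
Round 3 — Marsh overflows.
  Eston: +30 → 30 < 90
No further overflows.

3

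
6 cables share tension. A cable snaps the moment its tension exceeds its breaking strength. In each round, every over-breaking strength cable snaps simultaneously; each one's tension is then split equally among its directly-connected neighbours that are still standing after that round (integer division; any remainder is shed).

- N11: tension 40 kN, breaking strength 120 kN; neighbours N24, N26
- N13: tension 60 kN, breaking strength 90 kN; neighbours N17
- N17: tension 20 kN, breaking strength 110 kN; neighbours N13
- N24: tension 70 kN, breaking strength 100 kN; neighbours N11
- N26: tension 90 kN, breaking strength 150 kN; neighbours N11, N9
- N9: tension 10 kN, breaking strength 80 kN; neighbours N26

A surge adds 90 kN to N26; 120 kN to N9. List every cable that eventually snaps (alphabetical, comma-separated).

N11, N24, N26, N9

Round 1 — N26 at 180 > 150; N9 at 130 > 80. N26, N9 snap.
  N26 sheds 180 kN to N11: 180 each.
    N11: 40+180 = 220 > 120
  N9 sheds 130 kN: no online neighbours, lost.
Round 2 — N11 snaps.
  N11 sheds 220 kN to N24: 220 each.
    N24: 70+220 = 290 > 100
Round 3 — N24 snaps.
  N24 sheds 290 kN: no online neighbours, lost.
No further breaks.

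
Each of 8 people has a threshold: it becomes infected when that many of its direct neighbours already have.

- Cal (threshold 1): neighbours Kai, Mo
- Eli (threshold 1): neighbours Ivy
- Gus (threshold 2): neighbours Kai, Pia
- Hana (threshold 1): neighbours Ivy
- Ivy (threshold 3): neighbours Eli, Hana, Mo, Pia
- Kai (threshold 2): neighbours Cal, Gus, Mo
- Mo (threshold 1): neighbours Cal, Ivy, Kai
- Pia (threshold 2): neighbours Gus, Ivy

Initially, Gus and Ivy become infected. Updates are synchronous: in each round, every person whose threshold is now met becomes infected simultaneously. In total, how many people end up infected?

Round 1 — Gus, Ivy become infected (initial).
Round 2 — checking thresholds:
  Eli: 1 of 1 neighbours ≥ 1, becomes infected.
  Hana: 1 of 1 neighbours ≥ 1, becomes infected.
  Kai: 1 of 3 neighbours < 2, not yet.
  Mo: 1 of 3 neighbours ≥ 1, becomes infected.
  Pia: 2 of 2 neighbours ≥ 2, becomes infected.
Round 3 — checking thresholds:
  Cal: 1 of 2 neighbours ≥ 1, becomes infected.
  Kai: 2 of 3 neighbours ≥ 2, becomes infected.
Round 4 — no new infections; cascade stops.

8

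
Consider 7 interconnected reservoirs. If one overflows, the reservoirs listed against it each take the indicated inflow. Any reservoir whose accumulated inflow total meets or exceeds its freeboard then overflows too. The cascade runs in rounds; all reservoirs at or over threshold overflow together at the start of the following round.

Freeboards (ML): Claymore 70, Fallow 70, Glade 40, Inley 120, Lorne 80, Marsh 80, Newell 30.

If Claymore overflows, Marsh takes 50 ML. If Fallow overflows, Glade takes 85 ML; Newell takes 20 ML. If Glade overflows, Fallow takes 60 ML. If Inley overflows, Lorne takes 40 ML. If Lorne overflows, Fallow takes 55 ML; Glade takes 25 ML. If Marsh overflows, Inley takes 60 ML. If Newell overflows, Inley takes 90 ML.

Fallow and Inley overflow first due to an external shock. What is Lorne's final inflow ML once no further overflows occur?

Round 1 — Fallow, Inley overflow (initial).
  Glade: +85 → 85 ≥ 40
  Lorne: +40 → 40 < 80
  Newell: +20 → 20 < 30
Round 2 — Glade overflows.
No further overflows.

40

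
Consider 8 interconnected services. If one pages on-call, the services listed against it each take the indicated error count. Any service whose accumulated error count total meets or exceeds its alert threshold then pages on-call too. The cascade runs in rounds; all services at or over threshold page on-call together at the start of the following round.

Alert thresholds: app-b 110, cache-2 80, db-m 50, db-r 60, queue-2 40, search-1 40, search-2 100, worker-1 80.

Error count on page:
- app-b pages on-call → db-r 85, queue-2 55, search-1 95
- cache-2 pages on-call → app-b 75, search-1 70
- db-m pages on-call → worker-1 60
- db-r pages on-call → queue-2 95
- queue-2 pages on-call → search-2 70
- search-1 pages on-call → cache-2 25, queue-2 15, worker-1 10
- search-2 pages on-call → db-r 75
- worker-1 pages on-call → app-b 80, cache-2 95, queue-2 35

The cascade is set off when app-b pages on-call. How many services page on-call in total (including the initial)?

4

Round 1 — app-b pages on-call (initial).
  db-r: +85 → 85 ≥ 60
  queue-2: +55 → 55 ≥ 40
  search-1: +95 → 95 ≥ 40
Round 2 — db-r, queue-2, search-1 page on-call.
  cache-2: +25 → 25 < 80
  search-2: +70 → 70 < 100
  worker-1: +10 → 10 < 80
No further pages.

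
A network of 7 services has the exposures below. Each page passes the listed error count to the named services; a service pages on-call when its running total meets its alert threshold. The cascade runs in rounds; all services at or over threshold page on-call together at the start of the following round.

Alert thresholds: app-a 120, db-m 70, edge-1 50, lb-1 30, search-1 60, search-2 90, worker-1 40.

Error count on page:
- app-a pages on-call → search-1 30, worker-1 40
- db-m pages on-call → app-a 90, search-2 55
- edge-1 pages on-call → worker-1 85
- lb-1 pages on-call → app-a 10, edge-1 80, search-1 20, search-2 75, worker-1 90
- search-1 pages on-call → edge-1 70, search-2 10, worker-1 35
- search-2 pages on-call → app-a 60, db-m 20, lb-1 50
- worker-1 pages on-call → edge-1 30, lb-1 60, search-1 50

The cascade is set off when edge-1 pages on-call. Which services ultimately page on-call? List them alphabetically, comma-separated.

edge-1, lb-1, search-1, worker-1

Round 1 — edge-1 pages on-call (initial).
  worker-1: +85 → 85 ≥ 40
Round 2 — worker-1 pages on-call.
  lb-1: +60 → 60 ≥ 30
  search-1: +50 → 50 < 60
Round 3 — lb-1 pages on-call.
  app-a: +10 → 10 < 120
  search-1: +20 → 70 ≥ 60
  search-2: +75 → 75 < 90
Round 4 — search-1 pages on-call.
  search-2: +10 → 85 < 90
No further pages.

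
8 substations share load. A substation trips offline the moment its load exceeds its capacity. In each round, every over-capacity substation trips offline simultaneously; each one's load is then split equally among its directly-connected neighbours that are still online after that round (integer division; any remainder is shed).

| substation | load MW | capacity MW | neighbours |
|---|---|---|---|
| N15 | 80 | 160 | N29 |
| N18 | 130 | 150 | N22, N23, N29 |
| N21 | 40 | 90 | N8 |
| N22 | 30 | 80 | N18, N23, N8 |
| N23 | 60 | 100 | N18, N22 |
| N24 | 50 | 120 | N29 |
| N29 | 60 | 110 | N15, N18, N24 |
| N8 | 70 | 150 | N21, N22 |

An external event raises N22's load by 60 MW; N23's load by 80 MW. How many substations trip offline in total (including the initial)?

6

Round 1 — N22 at 90 > 80; N23 at 140 > 100. N22, N23 trip offline.
  N22 sheds 90 MW to N18, N8: 45 each.
    N18: 130+45 = 175 > 150
    N8: 70+45 = 115 ≤ 150
  N23 sheds 140 MW to N18: 140 each.
    N18: 175+140 = 315 > 150
Round 2 — N18 trips offline.
  N18 sheds 315 MW to N29: 315 each.
    N29: 60+315 = 375 > 110
Round 3 — N29 trips offline.
  N29 sheds 375 MW to N15, N24: 187 each (1 lost).
    N15: 80+187 = 267 > 160
    N24: 50+187 = 237 > 120
Round 4 — N15, N24 trip offline.
  N15 sheds 267 MW: no online neighbours, lost.
  N24 sheds 237 MW: no online neighbours, lost.
No further trips.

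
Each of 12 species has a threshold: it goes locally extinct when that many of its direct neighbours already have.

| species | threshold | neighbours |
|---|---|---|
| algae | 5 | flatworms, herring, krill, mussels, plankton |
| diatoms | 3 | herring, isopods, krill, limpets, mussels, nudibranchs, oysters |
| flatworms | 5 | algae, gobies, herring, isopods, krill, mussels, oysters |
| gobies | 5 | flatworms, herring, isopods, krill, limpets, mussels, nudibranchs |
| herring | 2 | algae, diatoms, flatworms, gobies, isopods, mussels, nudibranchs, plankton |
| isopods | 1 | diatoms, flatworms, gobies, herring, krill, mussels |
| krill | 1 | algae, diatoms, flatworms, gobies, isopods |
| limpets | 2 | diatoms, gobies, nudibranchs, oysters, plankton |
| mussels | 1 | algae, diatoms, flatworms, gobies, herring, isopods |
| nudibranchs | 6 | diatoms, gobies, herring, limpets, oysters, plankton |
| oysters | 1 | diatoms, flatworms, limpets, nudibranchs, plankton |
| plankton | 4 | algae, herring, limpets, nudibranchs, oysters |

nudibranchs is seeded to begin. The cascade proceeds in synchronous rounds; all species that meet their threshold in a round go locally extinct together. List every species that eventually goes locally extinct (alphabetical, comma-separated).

Round 1 — nudibranchs goes locally extinct (initial).
Round 2 — checking thresholds:
  diatoms: 1 of 7 neighbours < 3, not yet.
  gobies: 1 of 7 neighbours < 5, not yet.
  herring: 1 of 8 neighbours < 2, not yet.
  limpets: 1 of 5 neighbours < 2, not yet.
  oysters: 1 of 5 neighbours ≥ 1, goes locally extinct.
  plankton: 1 of 5 neighbours < 4, not yet.
Round 3 — checking thresholds:
  diatoms: 2 of 7 neighbours < 3, not yet.
  flatworms: 1 of 7 neighbours < 5, not yet.
  gobies: 1 of 7 neighbours < 5, not yet.
  herring: 1 of 8 neighbours < 2, not yet.
  limpets: 2 of 5 neighbours ≥ 2, goes locally extinct.
  plankton: 2 of 5 neighbours < 4, not yet.
Round 4 — checking thresholds:
  diatoms: 3 of 7 neighbours ≥ 3, goes locally extinct.
  flatworms: 1 of 7 neighbours < 5, not yet.
  gobies: 2 of 7 neighbours < 5, not yet.
  herring: 1 of 8 neighbours < 2, not yet.
  plankton: 3 of 5 neighbours < 4, not yet.
Round 5 — checking thresholds:
  flatworms: 1 of 7 neighbours < 5, not yet.
  gobies: 2 of 7 neighbours < 5, not yet.
  herring: 2 of 8 neighbours ≥ 2, goes locally extinct.
  isopods: 1 of 6 neighbours ≥ 1, goes locally extinct.
  krill: 1 of 5 neighbours ≥ 1, goes locally extinct.
  mussels: 1 of 6 neighbours ≥ 1, goes locally extinct.
  plankton: 3 of 5 neighbours < 4, not yet.
Round 6 — checking thresholds:
  algae: 3 of 5 neighbours < 5, not yet.
  flatworms: 5 of 7 neighbours ≥ 5, goes locally extinct.
  gobies: 6 of 7 neighbours ≥ 5, goes locally extinct.
  plankton: 4 of 5 neighbours ≥ 4, goes locally extinct.
Round 7 — checking thresholds:
  algae: 5 of 5 neighbours ≥ 5, goes locally extinct.
Round 8 — no new extinctions; cascade stops.

algae, diatoms, flatworms, gobies, herring, isopods, krill, limpets, mussels, nudibranchs, oysters, plankton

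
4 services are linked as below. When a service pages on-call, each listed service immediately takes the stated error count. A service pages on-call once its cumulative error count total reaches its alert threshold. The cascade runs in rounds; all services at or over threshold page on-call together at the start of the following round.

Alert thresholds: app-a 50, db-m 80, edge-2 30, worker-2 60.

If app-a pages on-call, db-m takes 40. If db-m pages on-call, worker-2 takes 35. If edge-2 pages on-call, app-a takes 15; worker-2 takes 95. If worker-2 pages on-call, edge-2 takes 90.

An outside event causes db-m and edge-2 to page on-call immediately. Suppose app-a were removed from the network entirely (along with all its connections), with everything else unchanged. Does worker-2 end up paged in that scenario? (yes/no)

With app-a removed:
Round 1 — db-m, edge-2 page on-call (initial).
  worker-2: +35+95 → 130 ≥ 60
Round 2 — worker-2 pages on-call.
No further pages.

yes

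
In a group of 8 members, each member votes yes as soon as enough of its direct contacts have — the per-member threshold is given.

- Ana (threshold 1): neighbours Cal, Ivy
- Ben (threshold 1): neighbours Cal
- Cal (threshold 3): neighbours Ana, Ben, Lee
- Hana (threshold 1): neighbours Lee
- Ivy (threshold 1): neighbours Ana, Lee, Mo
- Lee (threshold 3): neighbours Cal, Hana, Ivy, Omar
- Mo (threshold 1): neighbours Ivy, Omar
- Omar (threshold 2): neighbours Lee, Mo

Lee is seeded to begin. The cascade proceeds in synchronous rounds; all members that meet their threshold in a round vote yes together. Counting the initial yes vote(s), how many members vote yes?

Round 1 — Lee votes yes (initial).
Round 2 — checking thresholds:
  Cal: 1 of 3 neighbours < 3, holds.
  Hana: 1 of 1 neighbours ≥ 1, votes yes.
  Ivy: 1 of 3 neighbours ≥ 1, votes yes.
  Omar: 1 of 2 neighbours < 2, holds.
Round 3 — checking thresholds:
  Ana: 1 of 2 neighbours ≥ 1, votes yes.
  Cal: 1 of 3 neighbours < 3, holds.
  Mo: 1 of 2 neighbours ≥ 1, votes yes.
  Omar: 1 of 2 neighbours < 2, holds.
Round 4 — checking thresholds:
  Cal: 2 of 3 neighbours < 3, holds.
  Omar: 2 of 2 neighbours ≥ 2, votes yes.
Round 5 — no new yes votes; cascade stops.

6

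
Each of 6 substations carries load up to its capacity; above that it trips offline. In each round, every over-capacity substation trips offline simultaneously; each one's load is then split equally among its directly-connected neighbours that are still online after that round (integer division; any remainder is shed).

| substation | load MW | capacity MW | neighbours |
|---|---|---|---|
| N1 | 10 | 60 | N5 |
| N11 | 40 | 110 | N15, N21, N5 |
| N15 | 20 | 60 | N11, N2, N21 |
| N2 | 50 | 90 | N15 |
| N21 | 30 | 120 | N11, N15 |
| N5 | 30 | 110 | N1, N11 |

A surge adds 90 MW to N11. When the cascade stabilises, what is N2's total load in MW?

Round 1 — N11 at 130 > 110. N11 trips offline.
  N11 sheds 130 MW to N15, N21, N5: 43 each (1 lost).
    N15: 20+43 = 63 > 60
    N21: 30+43 = 73 ≤ 120
    N5: 30+43 = 73 ≤ 110
Round 2 — N15 trips offline.
  N15 sheds 63 MW to N2, N21: 31 each (1 lost).
    N2: 50+31 = 81 ≤ 90
    N21: 73+31 = 104 ≤ 120
No further trips.

81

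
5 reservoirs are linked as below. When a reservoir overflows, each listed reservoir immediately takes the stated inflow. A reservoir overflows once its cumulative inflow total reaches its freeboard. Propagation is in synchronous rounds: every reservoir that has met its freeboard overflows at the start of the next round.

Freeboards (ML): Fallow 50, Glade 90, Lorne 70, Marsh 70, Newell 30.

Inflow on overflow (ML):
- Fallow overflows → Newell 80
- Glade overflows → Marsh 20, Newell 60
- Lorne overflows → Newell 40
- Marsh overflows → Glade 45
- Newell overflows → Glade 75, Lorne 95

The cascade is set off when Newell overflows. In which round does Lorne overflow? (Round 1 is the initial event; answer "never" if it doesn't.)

2

Round 1 — Newell overflows (initial).
  Glade: +75 → 75 < 90
  Lorne: +95 → 95 ≥ 70
Round 2 — Lorne overflows.
No further overflows.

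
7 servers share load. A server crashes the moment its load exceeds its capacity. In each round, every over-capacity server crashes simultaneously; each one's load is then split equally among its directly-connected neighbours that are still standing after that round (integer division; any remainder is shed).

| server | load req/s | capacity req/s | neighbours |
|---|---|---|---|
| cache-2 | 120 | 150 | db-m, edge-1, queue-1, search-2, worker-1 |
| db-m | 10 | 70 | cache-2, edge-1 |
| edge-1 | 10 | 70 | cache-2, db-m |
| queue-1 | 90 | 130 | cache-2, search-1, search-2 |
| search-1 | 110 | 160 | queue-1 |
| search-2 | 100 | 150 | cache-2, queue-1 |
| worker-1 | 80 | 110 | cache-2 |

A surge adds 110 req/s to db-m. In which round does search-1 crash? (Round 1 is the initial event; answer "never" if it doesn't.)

Round 1 — db-m at 120 > 70. db-m crashes.
  db-m sheds 120 req/s to cache-2, edge-1: 60 each.
    cache-2: 120+60 = 180 > 150
    edge-1: 10+60 = 70 ≤ 70
Round 2 — cache-2 crashes.
  cache-2 sheds 180 req/s to edge-1, queue-1, search-2, worker-1: 45 each.
    edge-1: 70+45 = 115 > 70
    queue-1: 90+45 = 135 > 130
    search-2: 100+45 = 145 ≤ 150
    worker-1: 80+45 = 125 > 110
Round 3 — edge-1, queue-1, worker-1 crash.
  edge-1 sheds 115 req/s: no online neighbours, lost.
  queue-1 sheds 135 req/s to search-1, search-2: 67 each (1 lost).
    search-1: 110+67 = 177 > 160
    search-2: 145+67 = 212 > 150
  worker-1 sheds 125 req/s: no online neighbours, lost.
Round 4 — search-1, search-2 crash.
  search-1 sheds 177 req/s: no online neighbours, lost.
  search-2 sheds 212 req/s: no online neighbours, lost.
No further crashes.

4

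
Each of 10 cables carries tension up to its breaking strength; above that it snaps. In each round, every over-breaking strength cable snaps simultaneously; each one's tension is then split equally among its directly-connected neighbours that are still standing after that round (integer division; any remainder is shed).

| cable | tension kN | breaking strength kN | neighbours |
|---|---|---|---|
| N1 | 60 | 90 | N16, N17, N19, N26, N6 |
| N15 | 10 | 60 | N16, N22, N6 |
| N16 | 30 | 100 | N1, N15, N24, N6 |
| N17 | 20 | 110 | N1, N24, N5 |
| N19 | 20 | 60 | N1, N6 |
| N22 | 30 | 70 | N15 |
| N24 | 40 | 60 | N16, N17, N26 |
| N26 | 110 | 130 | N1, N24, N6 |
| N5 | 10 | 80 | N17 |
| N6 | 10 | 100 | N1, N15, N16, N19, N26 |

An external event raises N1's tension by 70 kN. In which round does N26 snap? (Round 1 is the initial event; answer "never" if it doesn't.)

2

Round 1 — N1 at 130 > 90. N1 snaps.
  N1 sheds 130 kN to N16, N17, N19, N26, N6: 26 each.
    N16: 30+26 = 56 ≤ 100
    N17: 20+26 = 46 ≤ 110
    N19: 20+26 = 46 ≤ 60
    N26: 110+26 = 136 > 130
    N6: 10+26 = 36 ≤ 100
Round 2 — N26 snaps.
  N26 sheds 136 kN to N24, N6: 68 each.
    N24: 40+68 = 108 > 60
    N6: 36+68 = 104 > 100
Round 3 — N24, N6 snap.
  N24 sheds 108 kN to N16, N17: 54 each.
    N16: 56+54 = 110 > 100
    N17: 46+54 = 100 ≤ 110
  N6 sheds 104 kN to N15, N16, N19: 34 each (2 lost).
    N15: 10+34 = 44 ≤ 60
    N16: 110+34 = 144 > 100
    N19: 46+34 = 80 > 60
Round 4 — N16, N19 snap.
  N16 sheds 144 kN to N15: 144 each.
    N15: 44+144 = 188 > 60
  N19 sheds 80 kN: no online neighbours, lost.
Round 5 — N15 snaps.
  N15 sheds 188 kN to N22: 188 each.
    N22: 30+188 = 218 > 70
Round 6 — N22 snaps.
  N22 sheds 218 kN: no online neighbours, lost.
No further breaks.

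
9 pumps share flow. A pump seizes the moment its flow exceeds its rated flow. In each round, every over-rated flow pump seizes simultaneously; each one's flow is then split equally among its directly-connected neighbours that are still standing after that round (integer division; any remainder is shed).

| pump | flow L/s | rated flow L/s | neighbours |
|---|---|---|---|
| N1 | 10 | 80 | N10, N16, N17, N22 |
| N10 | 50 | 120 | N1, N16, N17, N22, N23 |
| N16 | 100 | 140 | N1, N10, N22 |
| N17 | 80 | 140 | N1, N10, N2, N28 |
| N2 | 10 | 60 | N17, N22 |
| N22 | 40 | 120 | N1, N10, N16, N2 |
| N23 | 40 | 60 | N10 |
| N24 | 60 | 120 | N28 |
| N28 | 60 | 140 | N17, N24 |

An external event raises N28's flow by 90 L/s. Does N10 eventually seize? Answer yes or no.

no

Round 1 — N28 at 150 > 140. N28 seizes.
  N28 sheds 150 L/s to N17, N24: 75 each.
    N17: 80+75 = 155 > 140
    N24: 60+75 = 135 > 120
Round 2 — N17, N24 seize.
  N17 sheds 155 L/s to N1, N10, N2: 51 each (2 lost).
    N1: 10+51 = 61 ≤ 80
    N10: 50+51 = 101 ≤ 120
    N2: 10+51 = 61 > 60
  N24 sheds 135 L/s: no online neighbours, lost.
Round 3 — N2 seizes.
  N2 sheds 61 L/s to N22: 61 each.
    N22: 40+61 = 101 ≤ 120
No further seizures.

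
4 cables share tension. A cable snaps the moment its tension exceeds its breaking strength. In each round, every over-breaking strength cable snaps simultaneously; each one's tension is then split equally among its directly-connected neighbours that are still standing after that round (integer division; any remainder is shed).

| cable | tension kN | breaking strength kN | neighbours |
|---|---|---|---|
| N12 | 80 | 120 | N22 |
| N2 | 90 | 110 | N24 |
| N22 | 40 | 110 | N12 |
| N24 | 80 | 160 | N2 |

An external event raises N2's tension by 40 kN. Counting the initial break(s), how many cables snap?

Round 1 — N2 at 130 > 110. N2 snaps.
  N2 sheds 130 kN to N24: 130 each.
    N24: 80+130 = 210 > 160
Round 2 — N24 snaps.
  N24 sheds 210 kN: no online neighbours, lost.
No further breaks.

2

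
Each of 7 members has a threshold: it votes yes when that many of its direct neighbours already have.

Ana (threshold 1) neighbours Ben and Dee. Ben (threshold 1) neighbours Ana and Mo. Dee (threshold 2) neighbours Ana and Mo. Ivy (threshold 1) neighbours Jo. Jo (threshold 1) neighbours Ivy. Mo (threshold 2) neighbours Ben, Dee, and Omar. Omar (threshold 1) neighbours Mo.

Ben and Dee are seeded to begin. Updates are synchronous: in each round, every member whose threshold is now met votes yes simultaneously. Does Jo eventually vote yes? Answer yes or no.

no

Round 1 — Ben, Dee vote yes (initial).
Round 2 — checking thresholds:
  Ana: 2 of 2 neighbours ≥ 1, votes yes.
  Mo: 2 of 3 neighbours ≥ 2, votes yes.
Round 3 — checking thresholds:
  Omar: 1 of 1 neighbours ≥ 1, votes yes.
Round 4 — no new yes votes; cascade stops.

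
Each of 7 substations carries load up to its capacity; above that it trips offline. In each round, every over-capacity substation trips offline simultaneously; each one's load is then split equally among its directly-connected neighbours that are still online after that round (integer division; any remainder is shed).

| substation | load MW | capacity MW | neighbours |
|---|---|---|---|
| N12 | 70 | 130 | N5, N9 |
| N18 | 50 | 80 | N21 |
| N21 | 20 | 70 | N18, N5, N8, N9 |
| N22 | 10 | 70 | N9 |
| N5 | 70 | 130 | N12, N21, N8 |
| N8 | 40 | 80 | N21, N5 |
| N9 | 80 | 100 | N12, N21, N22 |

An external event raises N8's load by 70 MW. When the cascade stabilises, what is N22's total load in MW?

Round 1 — N8 at 110 > 80. N8 trips offline.
  N8 sheds 110 MW to N21, N5: 55 each.
    N21: 20+55 = 75 > 70
    N5: 70+55 = 125 ≤ 130
Round 2 — N21 trips offline.
  N21 sheds 75 MW to N18, N5, N9: 25 each.
    N18: 50+25 = 75 ≤ 80
    N5: 125+25 = 150 > 130
    N9: 80+25 = 105 > 100
Round 3 — N5, N9 trip offline.
  N5 sheds 150 MW to N12: 150 each.
    N12: 70+150 = 220 > 130
  N9 sheds 105 MW to N12, N22: 52 each (1 lost).
    N12: 220+52 = 272 > 130
    N22: 10+52 = 62 ≤ 70
Round 4 — N12 trips offline.
  N12 sheds 272 MW: no online neighbours, lost.
No further trips.

62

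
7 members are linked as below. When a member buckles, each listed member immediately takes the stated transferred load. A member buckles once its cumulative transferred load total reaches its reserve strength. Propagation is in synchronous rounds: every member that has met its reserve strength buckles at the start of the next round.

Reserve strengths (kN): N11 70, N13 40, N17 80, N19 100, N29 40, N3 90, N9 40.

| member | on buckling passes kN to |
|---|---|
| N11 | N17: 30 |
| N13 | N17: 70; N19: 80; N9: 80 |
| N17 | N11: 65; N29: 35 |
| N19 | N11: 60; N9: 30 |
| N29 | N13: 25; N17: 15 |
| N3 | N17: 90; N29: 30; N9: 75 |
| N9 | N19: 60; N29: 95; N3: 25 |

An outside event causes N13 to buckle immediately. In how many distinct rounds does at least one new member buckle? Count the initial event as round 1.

Round 1 — N13 buckles (initial).
  N17: +70 → 70 < 80
  N19: +80 → 80 < 100
  N9: +80 → 80 ≥ 40
Round 2 — N9 buckles.
  N19: +60 → 140 ≥ 100
  N29: +95 → 95 ≥ 40
  N3: +25 → 25 < 90
Round 3 — N19, N29 buckle.
  N11: +60 → 60 < 70
  N17: +15 → 85 ≥ 80
Round 4 — N17 buckles.
  N11: +65 → 125 ≥ 70
Round 5 — N11 buckles.
No further bucklings.

5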